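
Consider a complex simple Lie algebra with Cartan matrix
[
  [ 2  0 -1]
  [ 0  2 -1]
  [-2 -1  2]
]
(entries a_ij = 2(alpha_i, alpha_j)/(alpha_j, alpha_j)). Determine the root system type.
B_3 (so(7))

The matrix has rank 3 with 2's on the diagonal. Reading the off-diagonal entries as Dynkin edges (a single edge where a_ij = a_ji = -1; a double or triple edge where a_ij * a_ji = 2 or 3), the diagram is a chain of 3 nodes with a double edge at one end; the terminal node there is the unique short simple root (B_3). One simple-root ordering that puts it in standard form is (alpha_2, alpha_3, alpha_1). So the algebra is type B_3, i.e. so(7).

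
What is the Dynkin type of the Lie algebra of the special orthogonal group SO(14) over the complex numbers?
D_7

This is so(14) with 14 even, which has dimension 14(14-1)/2 = 91 and rank 14/2 = 7. In the classification of classical Lie algebras, the orthogonal algebra so(2n) in an even number of variables has type D_n; here n = 7, so the Dynkin diagram is a chain of 5 nodes with a fork of two nodes at one end (D_7). Hence the type is D_7.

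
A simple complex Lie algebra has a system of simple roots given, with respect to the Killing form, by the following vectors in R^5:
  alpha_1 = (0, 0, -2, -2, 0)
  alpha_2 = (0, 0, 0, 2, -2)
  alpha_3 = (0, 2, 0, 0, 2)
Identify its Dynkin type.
Compute the Cartan integers a_ij = 2(alpha_i, alpha_j)/(alpha_j, alpha_j); the resulting 3x3 Cartan matrix is
[[2, -1, 0], [-1, 2, -1], [0, -1, 2]].
All simple roots have the same length, so the diagram is simply laced. The associated Dynkin diagram is a chain of 3 nodes with single edges (A_3), so the type is A_3 (the algebra sl(4)).

A3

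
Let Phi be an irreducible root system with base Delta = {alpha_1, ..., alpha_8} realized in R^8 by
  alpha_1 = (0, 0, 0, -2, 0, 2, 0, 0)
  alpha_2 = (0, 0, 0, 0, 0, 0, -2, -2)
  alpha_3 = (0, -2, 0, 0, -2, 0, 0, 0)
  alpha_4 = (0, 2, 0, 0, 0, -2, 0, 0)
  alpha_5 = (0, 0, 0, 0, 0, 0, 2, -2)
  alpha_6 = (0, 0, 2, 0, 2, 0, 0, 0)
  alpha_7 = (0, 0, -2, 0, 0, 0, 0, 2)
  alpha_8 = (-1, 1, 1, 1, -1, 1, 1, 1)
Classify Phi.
E_8

Compute the Cartan integers a_ij = 2(alpha_i, alpha_j)/(alpha_j, alpha_j); the resulting 8x8 Cartan matrix is
[[2, 0, 0, -1, 0, 0, 0, 0], [0, 2, 0, 0, 0, 0, -1, -1], [0, 0, 2, -1, 0, -1, 0, 0], [-1, 0, -1, 2, 0, 0, 0, 0], [0, 0, 0, 0, 2, 0, -1, 0], [0, 0, -1, 0, 0, 2, -1, 0], [0, -1, 0, 0, -1, -1, 2, 0], [0, -1, 0, 0, 0, 0, 0, 2]].
All simple roots have the same length, so the diagram is simply laced. The associated Dynkin diagram is a chain of 7 nodes with one extra node attached to the third node from one end (E_8), so the type is E_8.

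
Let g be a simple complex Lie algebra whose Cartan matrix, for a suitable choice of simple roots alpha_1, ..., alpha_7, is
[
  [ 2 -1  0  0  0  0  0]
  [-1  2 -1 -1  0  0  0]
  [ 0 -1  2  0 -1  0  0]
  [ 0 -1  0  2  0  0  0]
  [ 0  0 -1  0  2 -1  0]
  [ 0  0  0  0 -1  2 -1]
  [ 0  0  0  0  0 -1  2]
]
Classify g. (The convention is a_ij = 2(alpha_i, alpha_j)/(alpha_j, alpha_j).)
The matrix has rank 7 with 2's on the diagonal. Reading the off-diagonal entries as Dynkin edges (a single edge where a_ij = a_ji = -1; a double or triple edge where a_ij * a_ji = 2 or 3), the diagram is a chain of 5 nodes with a fork of two nodes at one end (D_7). One simple-root ordering that puts it in standard form is (alpha_7, alpha_6, alpha_5, alpha_3, alpha_2, alpha_1, alpha_4). So the algebra is type D_7, i.e. so(14).

type D_7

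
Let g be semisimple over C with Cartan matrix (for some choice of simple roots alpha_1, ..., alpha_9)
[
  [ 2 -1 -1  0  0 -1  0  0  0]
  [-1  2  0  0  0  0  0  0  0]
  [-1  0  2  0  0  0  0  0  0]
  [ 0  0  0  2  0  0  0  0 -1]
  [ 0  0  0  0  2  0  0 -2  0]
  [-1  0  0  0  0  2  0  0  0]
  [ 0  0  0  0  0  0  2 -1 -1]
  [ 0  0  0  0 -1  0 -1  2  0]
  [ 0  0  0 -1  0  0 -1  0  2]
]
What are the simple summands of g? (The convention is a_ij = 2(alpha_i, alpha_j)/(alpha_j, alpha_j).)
type C_5 ⊕ type D_4

The diagram associated to this matrix has two connected components: the simple roots {alpha_4, alpha_5, alpha_7, alpha_8, alpha_9} form a chain of 5 nodes with a double edge at one end; the terminal node there is the unique long simple root (C_5), and {alpha_1, alpha_2, alpha_3, alpha_6} form a chain of 2 nodes with a fork of two nodes at one end (D_4). A semisimple Lie algebra decomposes uniquely as the direct sum of simple ideals, one per connected component of its Dynkin diagram, so g ≅ C_5 ⊕ D_4 (dimension 55 + 28 = 83).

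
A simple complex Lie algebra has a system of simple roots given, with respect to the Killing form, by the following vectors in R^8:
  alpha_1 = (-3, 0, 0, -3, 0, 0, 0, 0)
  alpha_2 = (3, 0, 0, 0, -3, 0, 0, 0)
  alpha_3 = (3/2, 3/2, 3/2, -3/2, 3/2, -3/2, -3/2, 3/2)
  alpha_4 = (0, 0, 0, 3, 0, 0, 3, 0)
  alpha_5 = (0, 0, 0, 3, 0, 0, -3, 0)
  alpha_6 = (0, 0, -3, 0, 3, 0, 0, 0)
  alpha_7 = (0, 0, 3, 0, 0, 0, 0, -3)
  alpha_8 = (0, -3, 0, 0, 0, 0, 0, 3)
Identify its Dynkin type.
E_8

Compute the Cartan integers a_ij = 2(alpha_i, alpha_j)/(alpha_j, alpha_j); the resulting 8x8 Cartan matrix is
[[2, -1, 0, -1, -1, 0, 0, 0], [-1, 2, 0, 0, 0, -1, 0, 0], [0, 0, 2, -1, 0, 0, 0, 0], [-1, 0, -1, 2, 0, 0, 0, 0], [-1, 0, 0, 0, 2, 0, 0, 0], [0, -1, 0, 0, 0, 2, -1, 0], [0, 0, 0, 0, 0, -1, 2, -1], [0, 0, 0, 0, 0, 0, -1, 2]].
All simple roots have the same length, so the diagram is simply laced. The associated Dynkin diagram is a chain of 7 nodes with one extra node attached to the third node from one end (E_8), so the type is E_8.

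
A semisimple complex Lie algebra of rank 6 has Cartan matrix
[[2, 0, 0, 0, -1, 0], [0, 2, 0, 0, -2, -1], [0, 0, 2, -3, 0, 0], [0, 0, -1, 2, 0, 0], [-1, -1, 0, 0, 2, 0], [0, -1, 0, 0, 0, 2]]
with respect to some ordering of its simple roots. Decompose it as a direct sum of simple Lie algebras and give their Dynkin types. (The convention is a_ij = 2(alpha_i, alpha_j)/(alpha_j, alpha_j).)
The diagram associated to this matrix has two connected components: the simple roots {alpha_1, alpha_2, alpha_5, alpha_6} form a chain of 4 nodes with a double edge between the middle two (F_4), and {alpha_3, alpha_4} form two nodes joined by a triple edge (G_2). A semisimple Lie algebra decomposes uniquely as the direct sum of simple ideals, one per connected component of its Dynkin diagram, so g ≅ F_4 ⊕ G_2 (dimension 52 + 14 = 66).

type F_4 ⊕ type G_2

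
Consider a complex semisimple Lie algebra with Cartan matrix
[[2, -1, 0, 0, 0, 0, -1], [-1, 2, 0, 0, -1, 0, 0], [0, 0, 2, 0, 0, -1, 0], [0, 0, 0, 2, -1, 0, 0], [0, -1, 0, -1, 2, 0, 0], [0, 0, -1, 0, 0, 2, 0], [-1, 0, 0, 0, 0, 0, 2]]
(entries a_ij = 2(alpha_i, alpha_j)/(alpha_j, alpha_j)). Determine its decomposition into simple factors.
A_2 (sl(3)) ⊕ A_5 (sl(6))

The diagram associated to this matrix has two connected components: the simple roots {alpha_3, alpha_6} form a chain of 2 nodes with single edges (A_2), and {alpha_1, alpha_2, alpha_4, alpha_5, alpha_7} form a chain of 5 nodes with single edges (A_5). A semisimple Lie algebra decomposes uniquely as the direct sum of simple ideals, one per connected component of its Dynkin diagram, so g ≅ A_2 ⊕ A_5 (dimension 8 + 35 = 43).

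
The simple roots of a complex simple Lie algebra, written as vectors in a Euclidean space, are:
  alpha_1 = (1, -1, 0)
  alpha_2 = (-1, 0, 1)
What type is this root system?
type A_2

Compute the Cartan integers a_ij = 2(alpha_i, alpha_j)/(alpha_j, alpha_j); the resulting 2x2 Cartan matrix is
[[2, -1], [-1, 2]].
All simple roots have the same length, so the diagram is simply laced. The associated Dynkin diagram is a chain of 2 nodes with single edges (A_2), so the type is A_2 (the algebra sl(3)).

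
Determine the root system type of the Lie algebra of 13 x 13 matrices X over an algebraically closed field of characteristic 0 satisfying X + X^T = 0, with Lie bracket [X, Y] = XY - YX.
This is so(13) with 13 odd, which has dimension 13(13-1)/2 = 78 and rank (13-1)/2 = 6. In the classification of classical Lie algebras, the orthogonal algebra so(2n+1) in an odd number of variables has type B_n; here n = 6, so the Dynkin diagram is a chain of 6 nodes with a double edge at one end; the terminal node there is the unique short simple root (B_6). Hence the type is B_6.

B_6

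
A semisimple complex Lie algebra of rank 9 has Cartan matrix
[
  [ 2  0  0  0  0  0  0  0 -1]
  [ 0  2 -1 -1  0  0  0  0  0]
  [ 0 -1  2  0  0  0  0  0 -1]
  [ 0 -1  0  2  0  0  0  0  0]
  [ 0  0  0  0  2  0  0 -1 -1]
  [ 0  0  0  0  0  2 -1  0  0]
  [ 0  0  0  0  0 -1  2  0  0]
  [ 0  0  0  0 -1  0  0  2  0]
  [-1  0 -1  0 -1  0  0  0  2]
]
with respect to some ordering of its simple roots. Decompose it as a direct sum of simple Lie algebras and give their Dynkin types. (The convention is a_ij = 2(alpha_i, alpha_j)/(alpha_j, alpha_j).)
The diagram associated to this matrix has two connected components: the simple roots {alpha_6, alpha_7} form a chain of 2 nodes with single edges (A_2), and {alpha_1, alpha_2, alpha_3, alpha_4, alpha_5, alpha_8, alpha_9} form a chain of 6 nodes with one extra node attached to the third node from one end (E_7). A semisimple Lie algebra decomposes uniquely as the direct sum of simple ideals, one per connected component of its Dynkin diagram, so g ≅ A_2 ⊕ E_7 (dimension 8 + 133 = 141).

A2 + E7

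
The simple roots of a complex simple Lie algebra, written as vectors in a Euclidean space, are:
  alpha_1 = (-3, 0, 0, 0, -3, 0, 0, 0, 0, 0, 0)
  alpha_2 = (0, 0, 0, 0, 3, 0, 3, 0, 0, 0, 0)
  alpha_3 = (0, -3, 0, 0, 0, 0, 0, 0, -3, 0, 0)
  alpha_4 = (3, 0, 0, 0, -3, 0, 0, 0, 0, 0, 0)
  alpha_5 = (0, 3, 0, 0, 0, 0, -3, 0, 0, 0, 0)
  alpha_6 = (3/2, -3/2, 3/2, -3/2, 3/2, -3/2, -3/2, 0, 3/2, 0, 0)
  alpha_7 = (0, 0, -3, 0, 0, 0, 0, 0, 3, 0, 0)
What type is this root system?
E7

Compute the Cartan integers a_ij = 2(alpha_i, alpha_j)/(alpha_j, alpha_j); the resulting 7x7 Cartan matrix is
[[2, -1, 0, 0, 0, -1, 0], [-1, 2, 0, -1, -1, 0, 0], [0, 0, 2, 0, -1, 0, -1], [0, -1, 0, 2, 0, 0, 0], [0, -1, -1, 0, 2, 0, 0], [-1, 0, 0, 0, 0, 2, 0], [0, 0, -1, 0, 0, 0, 2]].
All simple roots have the same length, so the diagram is simply laced. The associated Dynkin diagram is a chain of 6 nodes with one extra node attached to the third node from one end (E_7), so the type is E_7.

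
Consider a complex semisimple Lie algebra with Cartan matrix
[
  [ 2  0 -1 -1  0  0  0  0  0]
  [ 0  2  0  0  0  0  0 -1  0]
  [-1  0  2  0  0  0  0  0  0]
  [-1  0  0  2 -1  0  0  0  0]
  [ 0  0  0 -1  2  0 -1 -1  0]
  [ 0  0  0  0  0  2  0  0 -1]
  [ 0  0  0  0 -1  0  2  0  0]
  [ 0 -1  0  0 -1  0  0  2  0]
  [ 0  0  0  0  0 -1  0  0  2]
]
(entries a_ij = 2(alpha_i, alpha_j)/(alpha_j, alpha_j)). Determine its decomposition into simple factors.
type A_2 + type E_7

The diagram associated to this matrix has two connected components: the simple roots {alpha_6, alpha_9} form a chain of 2 nodes with single edges (A_2), and {alpha_1, alpha_2, alpha_3, alpha_4, alpha_5, alpha_7, alpha_8} form a chain of 6 nodes with one extra node attached to the third node from one end (E_7). A semisimple Lie algebra decomposes uniquely as the direct sum of simple ideals, one per connected component of its Dynkin diagram, so g ≅ A_2 ⊕ E_7 (dimension 8 + 133 = 141).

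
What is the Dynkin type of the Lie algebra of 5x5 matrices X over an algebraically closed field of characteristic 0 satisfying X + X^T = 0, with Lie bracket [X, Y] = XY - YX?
This is so(5) with 5 odd, which has dimension 5(5-1)/2 = 10 and rank (5-1)/2 = 2. In the classification of classical Lie algebras, the orthogonal algebra so(2n+1) in an odd number of variables has type B_n; here n = 2, so the Dynkin diagram is a chain of 2 nodes with a double edge at one end; the terminal node there is the unique short simple root (B_2). Hence the type is B_2.

B_2 (so(5))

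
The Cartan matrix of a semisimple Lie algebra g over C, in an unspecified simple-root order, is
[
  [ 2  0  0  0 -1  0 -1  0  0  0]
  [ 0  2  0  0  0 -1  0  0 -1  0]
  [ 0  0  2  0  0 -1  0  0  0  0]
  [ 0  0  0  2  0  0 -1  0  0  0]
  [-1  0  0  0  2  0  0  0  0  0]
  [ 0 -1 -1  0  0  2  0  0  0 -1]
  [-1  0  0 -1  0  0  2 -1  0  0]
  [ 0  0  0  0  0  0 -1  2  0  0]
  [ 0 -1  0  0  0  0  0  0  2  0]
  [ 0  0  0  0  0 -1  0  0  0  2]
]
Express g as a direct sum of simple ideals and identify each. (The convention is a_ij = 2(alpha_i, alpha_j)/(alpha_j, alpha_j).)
The diagram associated to this matrix has two connected components: the simple roots {alpha_2, alpha_3, alpha_6, alpha_9, alpha_10} form a chain of 3 nodes with a fork of two nodes at one end (D_5), and {alpha_1, alpha_4, alpha_5, alpha_7, alpha_8} form a chain of 3 nodes with a fork of two nodes at one end (D_5). A semisimple Lie algebra decomposes uniquely as the direct sum of simple ideals, one per connected component of its Dynkin diagram, so g ≅ D_5 ⊕ D_5 (dimension 45 + 45 = 90).

D_5 (so(10)) ⊕ D_5 (so(10))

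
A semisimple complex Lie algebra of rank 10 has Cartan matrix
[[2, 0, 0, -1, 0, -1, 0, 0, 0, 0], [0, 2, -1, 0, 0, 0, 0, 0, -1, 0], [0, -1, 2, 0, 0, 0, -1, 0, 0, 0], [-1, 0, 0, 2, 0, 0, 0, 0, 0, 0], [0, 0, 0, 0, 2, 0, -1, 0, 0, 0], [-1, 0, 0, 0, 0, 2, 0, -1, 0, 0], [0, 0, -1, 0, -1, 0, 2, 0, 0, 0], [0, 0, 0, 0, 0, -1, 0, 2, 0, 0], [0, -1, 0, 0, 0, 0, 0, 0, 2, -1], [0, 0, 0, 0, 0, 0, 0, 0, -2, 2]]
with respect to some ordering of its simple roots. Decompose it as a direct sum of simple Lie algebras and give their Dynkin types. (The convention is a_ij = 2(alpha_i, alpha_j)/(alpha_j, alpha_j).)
The diagram associated to this matrix has two connected components: the simple roots {alpha_1, alpha_4, alpha_6, alpha_8} form a chain of 4 nodes with single edges (A_4), and {alpha_2, alpha_3, alpha_5, alpha_7, alpha_9, alpha_10} form a chain of 6 nodes with a double edge at one end; the terminal node there is the unique long simple root (C_6). A semisimple Lie algebra decomposes uniquely as the direct sum of simple ideals, one per connected component of its Dynkin diagram, so g ≅ A_4 ⊕ C_6 (dimension 24 + 78 = 102).

type A_4 + type C_6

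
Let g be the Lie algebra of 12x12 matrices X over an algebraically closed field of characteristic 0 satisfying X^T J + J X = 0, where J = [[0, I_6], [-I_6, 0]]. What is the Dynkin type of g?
This is sp(12), which has dimension 12(12+1)/2 = 78 and rank 12/2 = 6. In the classification of classical Lie algebras, the symplectic algebra sp(2n) has type C_n; here n = 6, so the Dynkin diagram is a chain of 6 nodes with a double edge at one end; the terminal node there is the unique long simple root (C_6). Hence the type is C_6.

C6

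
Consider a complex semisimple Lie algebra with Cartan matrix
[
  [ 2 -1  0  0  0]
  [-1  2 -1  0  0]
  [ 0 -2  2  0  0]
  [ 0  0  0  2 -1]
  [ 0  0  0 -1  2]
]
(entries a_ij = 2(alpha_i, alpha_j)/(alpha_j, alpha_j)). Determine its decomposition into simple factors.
A2 ⊕ C3

The diagram associated to this matrix has two connected components: the simple roots {alpha_4, alpha_5} form a chain of 2 nodes with single edges (A_2), and {alpha_1, alpha_2, alpha_3} form a chain of 3 nodes with a double edge at one end; the terminal node there is the unique long simple root (C_3). A semisimple Lie algebra decomposes uniquely as the direct sum of simple ideals, one per connected component of its Dynkin diagram, so g ≅ A_2 ⊕ C_3 (dimension 8 + 21 = 29).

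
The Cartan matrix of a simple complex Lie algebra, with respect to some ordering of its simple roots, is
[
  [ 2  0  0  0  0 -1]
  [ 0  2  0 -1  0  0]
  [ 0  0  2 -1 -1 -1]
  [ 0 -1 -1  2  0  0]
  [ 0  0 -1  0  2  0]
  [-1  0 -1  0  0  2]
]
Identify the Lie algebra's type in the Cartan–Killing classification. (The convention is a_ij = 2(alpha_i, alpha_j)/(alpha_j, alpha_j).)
The matrix has rank 6 with 2's on the diagonal. Reading the off-diagonal entries as Dynkin edges (a single edge where a_ij = a_ji = -1; a double or triple edge where a_ij * a_ji = 2 or 3), the diagram is a chain of 5 nodes with one extra node attached to the third node from one end (E_6). One simple-root ordering that puts it in standard form is (alpha_2, alpha_5, alpha_4, alpha_3, alpha_6, alpha_1). So the algebra is type E_6.

type E_6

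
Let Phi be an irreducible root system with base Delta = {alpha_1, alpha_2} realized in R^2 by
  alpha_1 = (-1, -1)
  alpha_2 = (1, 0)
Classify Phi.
Compute the Cartan integers a_ij = 2(alpha_i, alpha_j)/(alpha_j, alpha_j); the resulting 2x2 Cartan matrix is
[[2, -2], [-1, 2]].
The roots have two lengths (squared-length ratio 2:1); the short ones are alpha_{2}. The associated Dynkin diagram is a chain of 2 nodes with a double edge at one end; the terminal node there is the unique short simple root (B_2), so the type is B_2 (the algebra so(5)).

B_2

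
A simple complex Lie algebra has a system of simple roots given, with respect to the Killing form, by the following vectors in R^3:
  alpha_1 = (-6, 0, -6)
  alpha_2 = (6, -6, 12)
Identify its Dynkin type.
G2

Compute the Cartan integers a_ij = 2(alpha_i, alpha_j)/(alpha_j, alpha_j); the resulting 2x2 Cartan matrix is
[[2, -1], [-3, 2]].
The roots have two lengths (squared-length ratio 3:1); the short ones are alpha_{1}. The associated Dynkin diagram is two nodes joined by a triple edge (G_2), so the type is G_2.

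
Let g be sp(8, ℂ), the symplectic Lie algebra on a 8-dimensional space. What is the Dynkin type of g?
This is sp(8), which has dimension 8(8+1)/2 = 36 and rank 8/2 = 4. In the classification of classical Lie algebras, the symplectic algebra sp(2n) has type C_n; here n = 4, so the Dynkin diagram is a chain of 4 nodes with a double edge at one end; the terminal node there is the unique long simple root (C_4). Hence the type is C_4.

type C_4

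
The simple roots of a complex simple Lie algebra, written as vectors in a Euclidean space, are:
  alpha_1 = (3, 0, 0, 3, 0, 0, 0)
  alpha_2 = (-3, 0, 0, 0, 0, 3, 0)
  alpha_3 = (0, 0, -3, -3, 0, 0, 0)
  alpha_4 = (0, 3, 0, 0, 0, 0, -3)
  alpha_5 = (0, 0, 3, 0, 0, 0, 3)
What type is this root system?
Compute the Cartan integers a_ij = 2(alpha_i, alpha_j)/(alpha_j, alpha_j); the resulting 5x5 Cartan matrix is
[[2, -1, -1, 0, 0], [-1, 2, 0, 0, 0], [-1, 0, 2, 0, -1], [0, 0, 0, 2, -1], [0, 0, -1, -1, 2]].
All simple roots have the same length, so the diagram is simply laced. The associated Dynkin diagram is a chain of 5 nodes with single edges (A_5), so the type is A_5 (the algebra sl(6)).

A_5 (sl(6))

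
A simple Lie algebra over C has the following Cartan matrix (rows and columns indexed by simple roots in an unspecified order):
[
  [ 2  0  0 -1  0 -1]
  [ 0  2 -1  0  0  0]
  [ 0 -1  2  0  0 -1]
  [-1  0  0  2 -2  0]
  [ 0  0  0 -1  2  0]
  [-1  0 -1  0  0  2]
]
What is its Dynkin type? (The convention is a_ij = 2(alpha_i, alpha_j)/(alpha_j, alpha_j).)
B_6

The matrix has rank 6 with 2's on the diagonal. Reading the off-diagonal entries as Dynkin edges (a single edge where a_ij = a_ji = -1; a double or triple edge where a_ij * a_ji = 2 or 3), the diagram is a chain of 6 nodes with a double edge at one end; the terminal node there is the unique short simple root (B_6). One simple-root ordering that puts it in standard form is (alpha_2, alpha_3, alpha_6, alpha_1, alpha_4, alpha_5). So the algebra is type B_6, i.e. so(13).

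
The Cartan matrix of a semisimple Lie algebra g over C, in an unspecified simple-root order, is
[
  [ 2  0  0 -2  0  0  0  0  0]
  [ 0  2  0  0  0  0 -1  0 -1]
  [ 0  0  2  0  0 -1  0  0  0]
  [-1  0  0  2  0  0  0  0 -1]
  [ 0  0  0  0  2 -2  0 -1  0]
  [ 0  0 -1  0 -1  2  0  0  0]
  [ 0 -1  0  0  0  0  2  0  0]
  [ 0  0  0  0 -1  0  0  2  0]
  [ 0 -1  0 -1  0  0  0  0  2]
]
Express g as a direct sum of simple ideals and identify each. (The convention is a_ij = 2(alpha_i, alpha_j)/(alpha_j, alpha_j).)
The diagram associated to this matrix has two connected components: the simple roots {alpha_1, alpha_2, alpha_4, alpha_7, alpha_9} form a chain of 5 nodes with a double edge at one end; the terminal node there is the unique long simple root (C_5), and {alpha_3, alpha_5, alpha_6, alpha_8} form a chain of 4 nodes with a double edge between the middle two (F_4). A semisimple Lie algebra decomposes uniquely as the direct sum of simple ideals, one per connected component of its Dynkin diagram, so g ≅ C_5 ⊕ F_4 (dimension 55 + 52 = 107).

C5 + F4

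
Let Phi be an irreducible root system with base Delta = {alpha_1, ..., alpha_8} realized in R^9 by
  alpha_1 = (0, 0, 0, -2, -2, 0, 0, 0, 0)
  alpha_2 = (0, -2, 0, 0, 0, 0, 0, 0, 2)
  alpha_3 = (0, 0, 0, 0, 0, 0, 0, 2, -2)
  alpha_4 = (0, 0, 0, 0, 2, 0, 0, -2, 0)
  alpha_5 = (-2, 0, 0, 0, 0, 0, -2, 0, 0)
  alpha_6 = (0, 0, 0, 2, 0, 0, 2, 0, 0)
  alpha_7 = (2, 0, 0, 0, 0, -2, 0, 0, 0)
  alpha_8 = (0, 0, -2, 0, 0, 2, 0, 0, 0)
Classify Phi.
type A_8

Compute the Cartan integers a_ij = 2(alpha_i, alpha_j)/(alpha_j, alpha_j); the resulting 8x8 Cartan matrix is
[[2, 0, 0, -1, 0, -1, 0, 0], [0, 2, -1, 0, 0, 0, 0, 0], [0, -1, 2, -1, 0, 0, 0, 0], [-1, 0, -1, 2, 0, 0, 0, 0], [0, 0, 0, 0, 2, -1, -1, 0], [-1, 0, 0, 0, -1, 2, 0, 0], [0, 0, 0, 0, -1, 0, 2, -1], [0, 0, 0, 0, 0, 0, -1, 2]].
All simple roots have the same length, so the diagram is simply laced. The associated Dynkin diagram is a chain of 8 nodes with single edges (A_8), so the type is A_8 (the algebra sl(9)).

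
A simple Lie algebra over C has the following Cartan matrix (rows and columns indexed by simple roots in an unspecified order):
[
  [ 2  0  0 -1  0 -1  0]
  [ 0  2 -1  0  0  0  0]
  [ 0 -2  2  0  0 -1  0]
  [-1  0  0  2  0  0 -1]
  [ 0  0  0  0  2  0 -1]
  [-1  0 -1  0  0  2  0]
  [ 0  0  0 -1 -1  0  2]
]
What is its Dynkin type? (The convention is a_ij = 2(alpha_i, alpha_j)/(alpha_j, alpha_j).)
The matrix has rank 7 with 2's on the diagonal. Reading the off-diagonal entries as Dynkin edges (a single edge where a_ij = a_ji = -1; a double or triple edge where a_ij * a_ji = 2 or 3), the diagram is a chain of 7 nodes with a double edge at one end; the terminal node there is the unique short simple root (B_7). One simple-root ordering that puts it in standard form is (alpha_5, alpha_7, alpha_4, alpha_1, alpha_6, alpha_3, alpha_2). So the algebra is type B_7, i.e. so(15).

B_7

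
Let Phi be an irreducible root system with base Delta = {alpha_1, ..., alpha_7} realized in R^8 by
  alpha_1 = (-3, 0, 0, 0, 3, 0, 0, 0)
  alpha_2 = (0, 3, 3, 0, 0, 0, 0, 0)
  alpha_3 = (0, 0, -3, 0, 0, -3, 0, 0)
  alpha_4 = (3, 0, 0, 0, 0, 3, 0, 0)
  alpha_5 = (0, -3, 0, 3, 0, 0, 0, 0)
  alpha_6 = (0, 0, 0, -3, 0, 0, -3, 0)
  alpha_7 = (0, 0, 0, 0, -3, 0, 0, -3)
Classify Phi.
type A_7

Compute the Cartan integers a_ij = 2(alpha_i, alpha_j)/(alpha_j, alpha_j); the resulting 7x7 Cartan matrix is
[[2, 0, 0, -1, 0, 0, -1], [0, 2, -1, 0, -1, 0, 0], [0, -1, 2, -1, 0, 0, 0], [-1, 0, -1, 2, 0, 0, 0], [0, -1, 0, 0, 2, -1, 0], [0, 0, 0, 0, -1, 2, 0], [-1, 0, 0, 0, 0, 0, 2]].
All simple roots have the same length, so the diagram is simply laced. The associated Dynkin diagram is a chain of 7 nodes with single edges (A_7), so the type is A_7 (the algebra sl(8)).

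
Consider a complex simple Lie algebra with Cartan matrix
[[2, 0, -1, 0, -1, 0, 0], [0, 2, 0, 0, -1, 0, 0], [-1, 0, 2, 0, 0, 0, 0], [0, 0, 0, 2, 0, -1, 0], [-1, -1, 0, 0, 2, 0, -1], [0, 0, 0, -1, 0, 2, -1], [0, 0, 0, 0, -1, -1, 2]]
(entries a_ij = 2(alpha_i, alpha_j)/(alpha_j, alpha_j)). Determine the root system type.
E7

The matrix has rank 7 with 2's on the diagonal. Reading the off-diagonal entries as Dynkin edges (a single edge where a_ij = a_ji = -1; a double or triple edge where a_ij * a_ji = 2 or 3), the diagram is a chain of 6 nodes with one extra node attached to the third node from one end (E_7). One simple-root ordering that puts it in standard form is (alpha_3, alpha_2, alpha_1, alpha_5, alpha_7, alpha_6, alpha_4). So the algebra is type E_7.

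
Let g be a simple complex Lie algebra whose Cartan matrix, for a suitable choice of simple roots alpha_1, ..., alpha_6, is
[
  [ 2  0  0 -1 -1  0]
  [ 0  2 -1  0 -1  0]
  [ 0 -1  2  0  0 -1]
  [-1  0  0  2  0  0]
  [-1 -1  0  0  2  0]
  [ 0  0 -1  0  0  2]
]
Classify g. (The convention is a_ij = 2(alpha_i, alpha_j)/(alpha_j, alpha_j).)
A_6

The matrix has rank 6 with 2's on the diagonal. Reading the off-diagonal entries as Dynkin edges (a single edge where a_ij = a_ji = -1; a double or triple edge where a_ij * a_ji = 2 or 3), the diagram is a chain of 6 nodes with single edges (A_6). One simple-root ordering that puts it in standard form is (alpha_4, alpha_1, alpha_5, alpha_2, alpha_3, alpha_6). So the algebra is type A_6, i.e. sl(7).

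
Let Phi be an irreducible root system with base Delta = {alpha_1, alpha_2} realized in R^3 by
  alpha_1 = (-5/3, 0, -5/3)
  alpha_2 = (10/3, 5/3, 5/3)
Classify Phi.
G_2

Compute the Cartan integers a_ij = 2(alpha_i, alpha_j)/(alpha_j, alpha_j); the resulting 2x2 Cartan matrix is
[[2, -1], [-3, 2]].
The roots have two lengths (squared-length ratio 3:1); the short ones are alpha_{1}. The associated Dynkin diagram is two nodes joined by a triple edge (G_2), so the type is G_2.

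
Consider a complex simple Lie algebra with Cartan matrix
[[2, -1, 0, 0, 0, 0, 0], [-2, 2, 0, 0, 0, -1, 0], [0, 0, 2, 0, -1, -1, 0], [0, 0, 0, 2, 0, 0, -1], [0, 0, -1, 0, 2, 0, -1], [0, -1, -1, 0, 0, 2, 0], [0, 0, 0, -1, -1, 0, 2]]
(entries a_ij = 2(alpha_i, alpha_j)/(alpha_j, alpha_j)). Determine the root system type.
The matrix has rank 7 with 2's on the diagonal. Reading the off-diagonal entries as Dynkin edges (a single edge where a_ij = a_ji = -1; a double or triple edge where a_ij * a_ji = 2 or 3), the diagram is a chain of 7 nodes with a double edge at one end; the terminal node there is the unique short simple root (B_7). One simple-root ordering that puts it in standard form is (alpha_4, alpha_7, alpha_5, alpha_3, alpha_6, alpha_2, alpha_1). So the algebra is type B_7, i.e. so(15).

B_7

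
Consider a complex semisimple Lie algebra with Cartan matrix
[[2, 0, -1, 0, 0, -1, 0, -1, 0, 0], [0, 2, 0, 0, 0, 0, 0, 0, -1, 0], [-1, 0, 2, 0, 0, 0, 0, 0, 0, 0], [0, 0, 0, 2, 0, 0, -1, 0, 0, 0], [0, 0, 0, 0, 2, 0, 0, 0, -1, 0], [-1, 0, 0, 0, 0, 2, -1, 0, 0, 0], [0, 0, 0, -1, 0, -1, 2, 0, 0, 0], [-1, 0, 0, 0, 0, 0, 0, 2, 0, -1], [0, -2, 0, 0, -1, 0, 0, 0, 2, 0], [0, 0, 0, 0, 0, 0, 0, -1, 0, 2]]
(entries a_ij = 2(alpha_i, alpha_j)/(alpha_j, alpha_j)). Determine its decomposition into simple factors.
The diagram associated to this matrix has two connected components: the simple roots {alpha_2, alpha_5, alpha_9} form a chain of 3 nodes with a double edge at one end; the terminal node there is the unique short simple root (B_3), and {alpha_1, alpha_3, alpha_4, alpha_6, alpha_7, alpha_8, alpha_10} form a chain of 6 nodes with one extra node attached to the third node from one end (E_7). A semisimple Lie algebra decomposes uniquely as the direct sum of simple ideals, one per connected component of its Dynkin diagram, so g ≅ B_3 ⊕ E_7 (dimension 21 + 133 = 154).

B_3 + E_7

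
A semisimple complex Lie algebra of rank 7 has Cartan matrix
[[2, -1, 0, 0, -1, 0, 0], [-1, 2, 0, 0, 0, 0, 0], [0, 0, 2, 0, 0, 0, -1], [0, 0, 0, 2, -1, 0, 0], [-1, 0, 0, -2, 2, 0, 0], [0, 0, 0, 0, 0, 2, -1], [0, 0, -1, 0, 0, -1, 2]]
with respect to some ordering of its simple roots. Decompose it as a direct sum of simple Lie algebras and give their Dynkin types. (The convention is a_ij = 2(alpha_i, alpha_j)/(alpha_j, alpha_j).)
type A_3 + type B_4

The diagram associated to this matrix has two connected components: the simple roots {alpha_3, alpha_6, alpha_7} form a chain of 3 nodes with single edges (A_3), and {alpha_1, alpha_2, alpha_4, alpha_5} form a chain of 4 nodes with a double edge at one end; the terminal node there is the unique short simple root (B_4). A semisimple Lie algebra decomposes uniquely as the direct sum of simple ideals, one per connected component of its Dynkin diagram, so g ≅ A_3 ⊕ B_4 (dimension 15 + 36 = 51).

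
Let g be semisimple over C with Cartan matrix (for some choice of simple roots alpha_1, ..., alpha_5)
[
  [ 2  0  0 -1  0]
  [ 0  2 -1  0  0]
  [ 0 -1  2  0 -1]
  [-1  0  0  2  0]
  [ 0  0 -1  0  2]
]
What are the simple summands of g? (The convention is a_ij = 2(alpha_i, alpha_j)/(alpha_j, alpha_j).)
A2 ⊕ A3

The diagram associated to this matrix has two connected components: the simple roots {alpha_1, alpha_4} form a chain of 2 nodes with single edges (A_2), and {alpha_2, alpha_3, alpha_5} form a chain of 3 nodes with single edges (A_3). A semisimple Lie algebra decomposes uniquely as the direct sum of simple ideals, one per connected component of its Dynkin diagram, so g ≅ A_2 ⊕ A_3 (dimension 8 + 15 = 23).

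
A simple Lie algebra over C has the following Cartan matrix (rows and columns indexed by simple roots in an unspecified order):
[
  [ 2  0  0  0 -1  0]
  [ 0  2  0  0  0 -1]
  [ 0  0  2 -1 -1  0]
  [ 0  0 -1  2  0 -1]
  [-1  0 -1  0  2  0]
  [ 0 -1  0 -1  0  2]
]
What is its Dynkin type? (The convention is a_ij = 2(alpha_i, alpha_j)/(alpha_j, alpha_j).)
A_6 (sl(7))

The matrix has rank 6 with 2's on the diagonal. Reading the off-diagonal entries as Dynkin edges (a single edge where a_ij = a_ji = -1; a double or triple edge where a_ij * a_ji = 2 or 3), the diagram is a chain of 6 nodes with single edges (A_6). One simple-root ordering that puts it in standard form is (alpha_1, alpha_5, alpha_3, alpha_4, alpha_6, alpha_2). So the algebra is type A_6, i.e. sl(7).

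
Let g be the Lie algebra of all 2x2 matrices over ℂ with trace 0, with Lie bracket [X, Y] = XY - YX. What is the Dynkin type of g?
This is sl(2), which has dimension 2^2 - 1 = 3 and rank 2 - 1 = 1 (a Cartan subalgebra is the diagonal traceless matrices). In the classification of classical Lie algebras, the special linear algebra sl(n+1) has type A_n; here n = 1, so the Dynkin diagram is a chain of 1 nodes with single edges (A_1). Hence the type is A_1.

type A_1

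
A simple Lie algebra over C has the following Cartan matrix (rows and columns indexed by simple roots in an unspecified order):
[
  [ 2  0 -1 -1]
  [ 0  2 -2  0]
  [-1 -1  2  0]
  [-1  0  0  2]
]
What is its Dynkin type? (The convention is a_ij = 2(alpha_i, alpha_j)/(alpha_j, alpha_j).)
The matrix has rank 4 with 2's on the diagonal. Reading the off-diagonal entries as Dynkin edges (a single edge where a_ij = a_ji = -1; a double or triple edge where a_ij * a_ji = 2 or 3), the diagram is a chain of 4 nodes with a double edge at one end; the terminal node there is the unique long simple root (C_4). One simple-root ordering that puts it in standard form is (alpha_4, alpha_1, alpha_3, alpha_2). So the algebra is type C_4, i.e. sp(8).

type C_4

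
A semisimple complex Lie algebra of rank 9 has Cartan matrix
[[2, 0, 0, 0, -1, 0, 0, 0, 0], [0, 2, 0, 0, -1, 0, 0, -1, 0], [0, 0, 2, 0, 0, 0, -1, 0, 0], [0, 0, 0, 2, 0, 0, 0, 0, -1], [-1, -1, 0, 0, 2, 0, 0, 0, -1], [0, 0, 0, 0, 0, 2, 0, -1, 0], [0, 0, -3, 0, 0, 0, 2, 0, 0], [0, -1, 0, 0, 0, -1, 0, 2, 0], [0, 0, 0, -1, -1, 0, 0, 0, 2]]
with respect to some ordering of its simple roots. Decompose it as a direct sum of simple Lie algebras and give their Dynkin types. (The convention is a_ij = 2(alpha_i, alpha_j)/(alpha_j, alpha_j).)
E7 ⊕ G2

The diagram associated to this matrix has two connected components: the simple roots {alpha_1, alpha_2, alpha_4, alpha_5, alpha_6, alpha_8, alpha_9} form a chain of 6 nodes with one extra node attached to the third node from one end (E_7), and {alpha_3, alpha_7} form two nodes joined by a triple edge (G_2). A semisimple Lie algebra decomposes uniquely as the direct sum of simple ideals, one per connected component of its Dynkin diagram, so g ≅ E_7 ⊕ G_2 (dimension 133 + 14 = 147).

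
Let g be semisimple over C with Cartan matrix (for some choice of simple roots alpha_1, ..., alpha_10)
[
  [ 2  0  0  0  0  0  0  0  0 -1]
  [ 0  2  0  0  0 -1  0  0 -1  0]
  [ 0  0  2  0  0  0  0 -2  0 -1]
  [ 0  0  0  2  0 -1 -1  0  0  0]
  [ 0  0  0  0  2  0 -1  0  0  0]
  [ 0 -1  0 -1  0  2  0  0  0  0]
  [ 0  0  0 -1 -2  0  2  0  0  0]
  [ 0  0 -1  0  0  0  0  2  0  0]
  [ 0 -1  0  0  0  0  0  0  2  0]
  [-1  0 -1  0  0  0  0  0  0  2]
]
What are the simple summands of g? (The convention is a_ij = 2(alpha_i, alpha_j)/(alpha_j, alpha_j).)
B_4 + B_6

The diagram associated to this matrix has two connected components: the simple roots {alpha_1, alpha_3, alpha_8, alpha_10} form a chain of 4 nodes with a double edge at one end; the terminal node there is the unique short simple root (B_4), and {alpha_2, alpha_4, alpha_5, alpha_6, alpha_7, alpha_9} form a chain of 6 nodes with a double edge at one end; the terminal node there is the unique short simple root (B_6). A semisimple Lie algebra decomposes uniquely as the direct sum of simple ideals, one per connected component of its Dynkin diagram, so g ≅ B_4 ⊕ B_6 (dimension 36 + 78 = 114).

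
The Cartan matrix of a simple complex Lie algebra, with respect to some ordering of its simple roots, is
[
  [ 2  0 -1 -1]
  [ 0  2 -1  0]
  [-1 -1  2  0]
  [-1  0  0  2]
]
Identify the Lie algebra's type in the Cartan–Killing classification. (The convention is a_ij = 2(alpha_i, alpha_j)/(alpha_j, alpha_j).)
A_4

The matrix has rank 4 with 2's on the diagonal. Reading the off-diagonal entries as Dynkin edges (a single edge where a_ij = a_ji = -1; a double or triple edge where a_ij * a_ji = 2 or 3), the diagram is a chain of 4 nodes with single edges (A_4). One simple-root ordering that puts it in standard form is (alpha_2, alpha_3, alpha_1, alpha_4). So the algebra is type A_4, i.e. sl(5).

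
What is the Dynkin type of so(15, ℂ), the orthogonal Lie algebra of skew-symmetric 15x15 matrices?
B7

This is so(15) with 15 odd, which has dimension 15(15-1)/2 = 105 and rank (15-1)/2 = 7. In the classification of classical Lie algebras, the orthogonal algebra so(2n+1) in an odd number of variables has type B_n; here n = 7, so the Dynkin diagram is a chain of 7 nodes with a double edge at one end; the terminal node there is the unique short simple root (B_7). Hence the type is B_7.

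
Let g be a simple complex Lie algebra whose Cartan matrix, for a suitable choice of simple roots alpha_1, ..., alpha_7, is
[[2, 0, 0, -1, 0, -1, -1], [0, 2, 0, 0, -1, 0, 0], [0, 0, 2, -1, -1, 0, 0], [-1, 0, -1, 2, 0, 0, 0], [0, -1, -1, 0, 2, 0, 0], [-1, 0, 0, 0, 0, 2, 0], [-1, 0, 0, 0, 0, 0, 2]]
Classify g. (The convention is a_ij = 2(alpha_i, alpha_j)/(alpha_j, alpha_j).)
D_7 (so(14))

The matrix has rank 7 with 2's on the diagonal. Reading the off-diagonal entries as Dynkin edges (a single edge where a_ij = a_ji = -1; a double or triple edge where a_ij * a_ji = 2 or 3), the diagram is a chain of 5 nodes with a fork of two nodes at one end (D_7). One simple-root ordering that puts it in standard form is (alpha_2, alpha_5, alpha_3, alpha_4, alpha_1, alpha_7, alpha_6). So the algebra is type D_7, i.e. so(14).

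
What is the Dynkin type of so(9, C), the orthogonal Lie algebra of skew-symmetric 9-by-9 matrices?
B_4

This is so(9) with 9 odd, which has dimension 9(9-1)/2 = 36 and rank (9-1)/2 = 4. In the classification of classical Lie algebras, the orthogonal algebra so(2n+1) in an odd number of variables has type B_n; here n = 4, so the Dynkin diagram is a chain of 4 nodes with a double edge at one end; the terminal node there is the unique short simple root (B_4). Hence the type is B_4.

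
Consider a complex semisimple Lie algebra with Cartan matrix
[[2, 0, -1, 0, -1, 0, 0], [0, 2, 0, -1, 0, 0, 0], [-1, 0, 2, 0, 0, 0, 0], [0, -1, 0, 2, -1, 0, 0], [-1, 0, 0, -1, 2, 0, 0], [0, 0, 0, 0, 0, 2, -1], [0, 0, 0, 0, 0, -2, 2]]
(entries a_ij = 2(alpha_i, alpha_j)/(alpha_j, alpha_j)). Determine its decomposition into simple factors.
A_5 (sl(6)) + B_2 (so(5))

The diagram associated to this matrix has two connected components: the simple roots {alpha_1, alpha_2, alpha_3, alpha_4, alpha_5} form a chain of 5 nodes with single edges (A_5), and {alpha_6, alpha_7} form a chain of 2 nodes with a double edge at one end; the terminal node there is the unique short simple root (B_2). A semisimple Lie algebra decomposes uniquely as the direct sum of simple ideals, one per connected component of its Dynkin diagram, so g ≅ A_5 ⊕ B_2 (dimension 35 + 10 = 45).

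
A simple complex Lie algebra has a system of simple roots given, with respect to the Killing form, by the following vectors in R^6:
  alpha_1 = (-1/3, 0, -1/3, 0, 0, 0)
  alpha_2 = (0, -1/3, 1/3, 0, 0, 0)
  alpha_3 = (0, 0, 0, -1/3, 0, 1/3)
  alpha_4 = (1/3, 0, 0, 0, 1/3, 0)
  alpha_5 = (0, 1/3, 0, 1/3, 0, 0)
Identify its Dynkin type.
Compute the Cartan integers a_ij = 2(alpha_i, alpha_j)/(alpha_j, alpha_j); the resulting 5x5 Cartan matrix is
[[2, -1, 0, -1, 0], [-1, 2, 0, 0, -1], [0, 0, 2, 0, -1], [-1, 0, 0, 2, 0], [0, -1, -1, 0, 2]].
All simple roots have the same length, so the diagram is simply laced. The associated Dynkin diagram is a chain of 5 nodes with single edges (A_5), so the type is A_5 (the algebra sl(6)).

A_5 (sl(6))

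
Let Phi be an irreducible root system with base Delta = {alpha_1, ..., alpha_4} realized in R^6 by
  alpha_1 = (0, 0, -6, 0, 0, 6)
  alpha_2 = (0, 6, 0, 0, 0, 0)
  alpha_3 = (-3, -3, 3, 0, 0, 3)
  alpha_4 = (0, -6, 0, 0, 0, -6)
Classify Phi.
Compute the Cartan integers a_ij = 2(alpha_i, alpha_j)/(alpha_j, alpha_j); the resulting 4x4 Cartan matrix is
[[2, 0, 0, -1], [0, 2, -1, -1], [0, -1, 2, 0], [-1, -2, 0, 2]].
The roots have two lengths (squared-length ratio 2:1); the short ones are alpha_{2,3}. The associated Dynkin diagram is a chain of 4 nodes with a double edge between the middle two (F_4), so the type is F_4.

type F_4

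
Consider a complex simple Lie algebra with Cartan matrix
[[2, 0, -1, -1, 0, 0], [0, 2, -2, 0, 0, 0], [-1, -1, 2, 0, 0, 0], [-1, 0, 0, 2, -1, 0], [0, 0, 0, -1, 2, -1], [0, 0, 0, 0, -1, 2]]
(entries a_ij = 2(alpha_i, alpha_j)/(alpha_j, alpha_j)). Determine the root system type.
type C_6

The matrix has rank 6 with 2's on the diagonal. Reading the off-diagonal entries as Dynkin edges (a single edge where a_ij = a_ji = -1; a double or triple edge where a_ij * a_ji = 2 or 3), the diagram is a chain of 6 nodes with a double edge at one end; the terminal node there is the unique long simple root (C_6). One simple-root ordering that puts it in standard form is (alpha_6, alpha_5, alpha_4, alpha_1, alpha_3, alpha_2). So the algebra is type C_6, i.e. sp(12).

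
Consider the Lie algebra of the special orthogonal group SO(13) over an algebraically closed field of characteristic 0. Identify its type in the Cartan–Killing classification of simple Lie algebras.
B6

This is so(13) with 13 odd, which has dimension 13(13-1)/2 = 78 and rank (13-1)/2 = 6. In the classification of classical Lie algebras, the orthogonal algebra so(2n+1) in an odd number of variables has type B_n; here n = 6, so the Dynkin diagram is a chain of 6 nodes with a double edge at one end; the terminal node there is the unique short simple root (B_6). Hence the type is B_6.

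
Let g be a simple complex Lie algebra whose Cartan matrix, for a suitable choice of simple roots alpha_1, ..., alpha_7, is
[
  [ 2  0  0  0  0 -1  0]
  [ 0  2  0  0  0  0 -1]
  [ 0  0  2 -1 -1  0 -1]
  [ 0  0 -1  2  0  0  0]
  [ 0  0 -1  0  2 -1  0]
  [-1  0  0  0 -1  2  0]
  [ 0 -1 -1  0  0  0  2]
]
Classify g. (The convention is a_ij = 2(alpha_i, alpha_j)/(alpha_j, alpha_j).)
type E_7

The matrix has rank 7 with 2's on the diagonal. Reading the off-diagonal entries as Dynkin edges (a single edge where a_ij = a_ji = -1; a double or triple edge where a_ij * a_ji = 2 or 3), the diagram is a chain of 6 nodes with one extra node attached to the third node from one end (E_7). One simple-root ordering that puts it in standard form is (alpha_2, alpha_4, alpha_7, alpha_3, alpha_5, alpha_6, alpha_1). So the algebra is type E_7.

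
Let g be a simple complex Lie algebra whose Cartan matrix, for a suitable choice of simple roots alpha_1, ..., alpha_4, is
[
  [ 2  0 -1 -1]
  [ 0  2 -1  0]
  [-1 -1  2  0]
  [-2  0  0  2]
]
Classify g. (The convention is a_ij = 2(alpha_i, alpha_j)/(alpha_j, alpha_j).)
C_4

The matrix has rank 4 with 2's on the diagonal. Reading the off-diagonal entries as Dynkin edges (a single edge where a_ij = a_ji = -1; a double or triple edge where a_ij * a_ji = 2 or 3), the diagram is a chain of 4 nodes with a double edge at one end; the terminal node there is the unique long simple root (C_4). One simple-root ordering that puts it in standard form is (alpha_2, alpha_3, alpha_1, alpha_4). So the algebra is type C_4, i.e. sp(8).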